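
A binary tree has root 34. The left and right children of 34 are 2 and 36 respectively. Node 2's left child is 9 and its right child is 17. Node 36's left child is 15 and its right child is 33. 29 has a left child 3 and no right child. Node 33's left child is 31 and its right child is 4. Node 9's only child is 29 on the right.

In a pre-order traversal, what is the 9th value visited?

33

Pre-order visits the node, then its left subtree, then its right subtree.
Visit 34.
At 34: go left to 2.
  Visit 2.
  At 2: go left to 9.
    Visit 9.
    At 9: no left child.
    At 9: go right to 29.
      Visit 29.
      At 29: go left to 3.
        3 is a leaf — visit 3.
      At 29: no right child.
  At 2: go right to 17.
    17 is a leaf — visit 17.
At 34: go right to 36.
  Visit 36.
  At 36: go left to 15.
    15 is a leaf — visit 15.
  At 36: go right to 33.
    Visit 33.
    At 33: go left to 31.
      31 is a leaf — visit 31.
    At 33: go right to 4.
      4 is a leaf — visit 4.
Full pre-order sequence: 34, 2, 9, 29, 3, 17, 36, 15, 33, 31, 4.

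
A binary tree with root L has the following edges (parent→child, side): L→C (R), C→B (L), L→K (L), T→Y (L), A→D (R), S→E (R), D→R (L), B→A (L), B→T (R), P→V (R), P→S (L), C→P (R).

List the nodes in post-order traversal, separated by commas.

Post-order visits the left subtree, then the right subtree, then the node.
At L: go left to K.
  K is a leaf — visit K.
At L: go right to C.
  At C: go left to B.
    At B: go left to A.
      At A: no left child.
      At A: go right to D.
        At D: go left to R.
          R is a leaf — visit R.
        At D: no right child.
        Visit D.
      Visit A.
    At B: go right to T.
      At T: go left to Y.
        Y is a leaf — visit Y.
      At T: no right child.
      Visit T.
    Visit B.
  At C: go right to P.
    At P: go left to S.
      At S: no left child.
      At S: go right to E.
        E is a leaf — visit E.
      Visit S.
    At P: go right to V.
      V is a leaf — visit V.
    Visit P.
  Visit C.
Visit L.

K, R, D, A, Y, T, B, E, S, V, P, C, L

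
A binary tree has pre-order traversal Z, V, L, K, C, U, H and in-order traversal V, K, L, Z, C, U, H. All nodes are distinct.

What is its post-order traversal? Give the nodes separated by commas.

K, L, V, H, U, C, Z

The first element of pre-order is the root; it splits in-order into left and right subtrees.
Root Z: left subtree has 3 nodes {V, K, L}, right has 3 {C, U, H}.
  Root V: left subtree has 0 nodes { }, right has 2 {K, L}.
    Root L: left subtree has 1 node {K}, right has 0 { }.
  Root C: left subtree has 0 nodes { }, right has 2 {U, H}.
    Root U: left subtree has 0 nodes { }, right has 1 {H}.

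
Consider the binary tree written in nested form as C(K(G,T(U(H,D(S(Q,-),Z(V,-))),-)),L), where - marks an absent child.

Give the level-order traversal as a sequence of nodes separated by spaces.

Level-order visits nodes level by level from the root, left to right within each level.
Level 0: C
Level 1: K, L
Level 2: G, T
Level 3: U
Level 4: H, D
Level 5: S, Z
Level 6: Q, V

C K L G T U H D S Z Q V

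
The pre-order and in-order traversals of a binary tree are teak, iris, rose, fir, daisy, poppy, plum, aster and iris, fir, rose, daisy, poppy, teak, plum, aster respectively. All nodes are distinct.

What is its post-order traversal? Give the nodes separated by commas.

The first element of pre-order is the root; it splits in-order into left and right subtrees.
Root teak: left subtree has 5 nodes {iris, fir, rose, daisy, poppy}, right has 2 {plum, aster}.
  Root iris: left subtree has 0 nodes { }, right has 4 {fir, rose, daisy, poppy}.
    Root rose: left subtree has 1 node {fir}, right has 2 {daisy, poppy}.
      Root daisy: left subtree has 0 nodes { }, right has 1 {poppy}.
  Root plum: left subtree has 0 nodes { }, right has 1 {aster}.

fir, poppy, daisy, rose, iris, aster, plum, teak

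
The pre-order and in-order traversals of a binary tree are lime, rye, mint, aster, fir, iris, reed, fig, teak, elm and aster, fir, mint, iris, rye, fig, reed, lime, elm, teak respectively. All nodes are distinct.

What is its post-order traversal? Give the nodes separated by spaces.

fir aster iris mint fig reed rye elm teak lime

The first element of pre-order is the root; it splits in-order into left and right subtrees.
Root lime: left subtree has 7 nodes {aster, fir, mint, iris, rye, fig, reed}, right has 2 {elm, teak}.
  Root rye: left subtree has 4 nodes {aster, fir, mint, iris}, right has 2 {fig, reed}.
    Root mint: left subtree has 2 nodes {aster, fir}, right has 1 {iris}.
      Root aster: left subtree has 0 nodes { }, right has 1 {fir}.
    Root reed: left subtree has 1 node {fig}, right has 0 { }.
  Root teak: left subtree has 1 node {elm}, right has 0 { }.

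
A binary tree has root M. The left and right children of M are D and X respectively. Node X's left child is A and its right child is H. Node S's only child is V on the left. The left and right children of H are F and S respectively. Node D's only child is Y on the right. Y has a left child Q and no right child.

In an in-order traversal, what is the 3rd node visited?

Y

In-order visits the left subtree, then the node, then the right subtree.
At M: go left to D.
  At D: no left child.
  Visit D.
  At D: go right to Y.
    At Y: go left to Q.
      Q is a leaf — visit Q.
    Visit Y.
    At Y: no right child.
Visit M.
At M: go right to X.
  At X: go left to A.
    A is a leaf — visit A.
  Visit X.
  At X: go right to H.
    At H: go left to F.
      F is a leaf — visit F.
    Visit H.
    At H: go right to S.
      At S: go left to V.
        V is a leaf — visit V.
      Visit S.
      At S: no right child.
Full in-order sequence: D, Q, Y, M, A, X, F, H, V, S.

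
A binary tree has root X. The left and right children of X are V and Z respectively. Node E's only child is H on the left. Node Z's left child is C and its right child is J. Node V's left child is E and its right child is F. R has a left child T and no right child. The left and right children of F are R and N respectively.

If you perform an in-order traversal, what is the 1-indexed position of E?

2

In-order visits the left subtree, then the node, then the right subtree.
At X: go left to V.
  At V: go left to E.
    At E: go left to H.
      H is a leaf — visit H.
    Visit E.
    At E: no right child.
  Visit V.
  At V: go right to F.
    At F: go left to R.
      At R: go left to T.
        T is a leaf — visit T.
      Visit R.
      At R: no right child.
    Visit F.
    At F: go right to N.
      N is a leaf — visit N.
Visit X.
At X: go right to Z.
  At Z: go left to C.
    C is a leaf — visit C.
  Visit Z.
  At Z: go right to J.
    J is a leaf — visit J.
Full in-order sequence: H, E, V, T, R, F, N, X, C, Z, J.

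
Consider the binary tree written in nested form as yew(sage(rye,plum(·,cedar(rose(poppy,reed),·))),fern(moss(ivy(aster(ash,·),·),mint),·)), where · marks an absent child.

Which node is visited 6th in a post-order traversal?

Post-order visits the left subtree, then the right subtree, then the node.
At yew: go left to sage.
  At sage: go left to rye.
    rye is a leaf — visit rye.
  At sage: go right to plum.
    At plum: no left child.
    At plum: go right to cedar.
      At cedar: go left to rose.
        At rose: go left to poppy.
          poppy is a leaf — visit poppy.
        At rose: go right to reed.
          reed is a leaf — visit reed.
        Visit rose.
      At cedar: no right child.
      Visit cedar.
    Visit plum.
  Visit sage.
At yew: go right to fern.
  At fern: go left to moss.
    At moss: go left to ivy.
      At ivy: go left to aster.
        At aster: go left to ash.
          ash is a leaf — visit ash.
        At aster: no right child.
        Visit aster.
      At ivy: no right child.
      Visit ivy.
    At moss: go right to mint.
      mint is a leaf — visit mint.
    Visit moss.
  At fern: no right child.
  Visit fern.
Visit yew.
Full post-order sequence: rye, poppy, reed, rose, cedar, plum, sage, ash, aster, ivy, mint, moss, fern, yew.

plum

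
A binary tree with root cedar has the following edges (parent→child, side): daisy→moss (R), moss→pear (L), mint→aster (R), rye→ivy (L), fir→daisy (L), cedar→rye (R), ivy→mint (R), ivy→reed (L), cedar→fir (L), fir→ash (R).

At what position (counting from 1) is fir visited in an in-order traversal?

In-order visits the left subtree, then the node, then the right subtree.
At cedar: go left to fir.
  At fir: go left to daisy.
    At daisy: no left child.
    Visit daisy.
    At daisy: go right to moss.
      At moss: go left to pear.
        pear is a leaf — visit pear.
      Visit moss.
      At moss: no right child.
  Visit fir.
  At fir: go right to ash.
    ash is a leaf — visit ash.
Visit cedar.
At cedar: go right to rye.
  At rye: go left to ivy.
    At ivy: go left to reed.
      reed is a leaf — visit reed.
    Visit ivy.
    At ivy: go right to mint.
      At mint: no left child.
      Visit mint.
      At mint: go right to aster.
        aster is a leaf — visit aster.
  Visit rye.
  At rye: no right child.
Full in-order sequence: daisy, pear, moss, fir, ash, cedar, reed, ivy, mint, aster, rye.

4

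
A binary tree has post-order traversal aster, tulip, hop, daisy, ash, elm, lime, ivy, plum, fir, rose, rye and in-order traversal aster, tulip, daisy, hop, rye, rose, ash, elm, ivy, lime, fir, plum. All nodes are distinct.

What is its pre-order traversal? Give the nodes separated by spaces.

The last element of post-order is the root; it splits in-order into left and right subtrees.
Root rye: left subtree has 4 nodes {aster, tulip, daisy, hop}, right has 7 {rose, ash, elm, ivy, lime, fir, plum}.
  Root daisy: left subtree has 2 nodes {aster, tulip}, right has 1 {hop}.
    Root tulip: left subtree has 1 node {aster}, right has 0 { }.
  Root rose: left subtree has 0 nodes { }, right has 6 {ash, elm, ivy, lime, fir, plum}.
    Root fir: left subtree has 4 nodes {ash, elm, ivy, lime}, right has 1 {plum}.
      Root ivy: left subtree has 2 nodes {ash, elm}, right has 1 {lime}.
        Root elm: left subtree has 1 node {ash}, right has 0 { }.

rye daisy tulip aster hop rose fir ivy elm ash lime plum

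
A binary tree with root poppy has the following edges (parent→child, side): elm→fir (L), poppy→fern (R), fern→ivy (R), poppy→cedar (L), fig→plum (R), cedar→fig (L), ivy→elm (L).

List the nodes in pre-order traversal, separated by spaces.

poppy cedar fig plum fern ivy elm fir

Pre-order visits the node, then its left subtree, then its right subtree.
Visit poppy.
At poppy: go left to cedar.
  Visit cedar.
  At cedar: go left to fig.
    Visit fig.
    At fig: no left child.
    At fig: go right to plum.
      plum is a leaf — visit plum.
  At cedar: no right child.
At poppy: go right to fern.
  Visit fern.
  At fern: no left child.
  At fern: go right to ivy.
    Visit ivy.
    At ivy: go left to elm.
      Visit elm.
      At elm: go left to fir.
        fir is a leaf — visit fir.
      At elm: no right child.
    At ivy: no right child.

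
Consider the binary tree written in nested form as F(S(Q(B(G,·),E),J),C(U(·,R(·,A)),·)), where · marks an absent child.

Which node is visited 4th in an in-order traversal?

E

In-order visits the left subtree, then the node, then the right subtree.
At F: go left to S.
  At S: go left to Q.
    At Q: go left to B.
      At B: go left to G.
        G is a leaf — visit G.
      Visit B.
      At B: no right child.
    Visit Q.
    At Q: go right to E.
      E is a leaf — visit E.
  Visit S.
  At S: go right to J.
    J is a leaf — visit J.
Visit F.
At F: go right to C.
  At C: go left to U.
    At U: no left child.
    Visit U.
    At U: go right to R.
      At R: no left child.
      Visit R.
      At R: go right to A.
        A is a leaf — visit A.
  Visit C.
  At C: no right child.
Full in-order sequence: G, B, Q, E, S, J, F, U, R, A, C.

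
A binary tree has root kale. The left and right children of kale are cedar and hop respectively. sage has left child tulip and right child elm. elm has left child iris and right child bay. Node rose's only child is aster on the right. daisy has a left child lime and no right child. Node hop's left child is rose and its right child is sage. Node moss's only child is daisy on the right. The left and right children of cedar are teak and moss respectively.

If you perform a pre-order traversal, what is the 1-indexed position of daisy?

5

Pre-order visits the node, then its left subtree, then its right subtree.
Visit kale.
At kale: go left to cedar.
  Visit cedar.
  At cedar: go left to teak.
    teak is a leaf — visit teak.
  At cedar: go right to moss.
    Visit moss.
    At moss: no left child.
    At moss: go right to daisy.
      Visit daisy.
      At daisy: go left to lime.
        lime is a leaf — visit lime.
      At daisy: no right child.
At kale: go right to hop.
  Visit hop.
  At hop: go left to rose.
    Visit rose.
    At rose: no left child.
    At rose: go right to aster.
      aster is a leaf — visit aster.
  At hop: go right to sage.
    Visit sage.
    At sage: go left to tulip.
      tulip is a leaf — visit tulip.
    At sage: go right to elm.
      Visit elm.
      At elm: go left to iris.
        iris is a leaf — visit iris.
      At elm: go right to bay.
        bay is a leaf — visit bay.
Full pre-order sequence: kale, cedar, teak, moss, daisy, lime, hop, rose, aster, sage, tulip, elm, iris, bay.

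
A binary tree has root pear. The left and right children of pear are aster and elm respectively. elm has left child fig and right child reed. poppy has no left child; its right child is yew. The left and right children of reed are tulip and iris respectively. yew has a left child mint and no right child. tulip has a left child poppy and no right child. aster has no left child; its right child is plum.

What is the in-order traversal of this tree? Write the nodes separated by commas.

aster, plum, pear, fig, elm, poppy, mint, yew, tulip, reed, iris

In-order visits the left subtree, then the node, then the right subtree.
At pear: go left to aster.
  At aster: no left child.
  Visit aster.
  At aster: go right to plum.
    plum is a leaf — visit plum.
Visit pear.
At pear: go right to elm.
  At elm: go left to fig.
    fig is a leaf — visit fig.
  Visit elm.
  At elm: go right to reed.
    At reed: go left to tulip.
      At tulip: go left to poppy.
        At poppy: no left child.
        Visit poppy.
        At poppy: go right to yew.
          At yew: go left to mint.
            mint is a leaf — visit mint.
          Visit yew.
          At yew: no right child.
      Visit tulip.
      At tulip: no right child.
    Visit reed.
    At reed: go right to iris.
      iris is a leaf — visit iris.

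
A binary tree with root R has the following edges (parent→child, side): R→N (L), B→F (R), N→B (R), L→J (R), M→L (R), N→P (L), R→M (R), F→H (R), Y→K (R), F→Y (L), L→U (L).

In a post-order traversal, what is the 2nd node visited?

Post-order visits the left subtree, then the right subtree, then the node.
At R: go left to N.
  At N: go left to P.
    P is a leaf — visit P.
  At N: go right to B.
    At B: no left child.
    At B: go right to F.
      At F: go left to Y.
        At Y: no left child.
        At Y: go right to K.
          K is a leaf — visit K.
        Visit Y.
      At F: go right to H.
        H is a leaf — visit H.
      Visit F.
    Visit B.
  Visit N.
At R: go right to M.
  At M: no left child.
  At M: go right to L.
    At L: go left to U.
      U is a leaf — visit U.
    At L: go right to J.
      J is a leaf — visit J.
    Visit L.
  Visit M.
Visit R.
Full post-order sequence: P, K, Y, H, F, B, N, U, J, L, M, R.

K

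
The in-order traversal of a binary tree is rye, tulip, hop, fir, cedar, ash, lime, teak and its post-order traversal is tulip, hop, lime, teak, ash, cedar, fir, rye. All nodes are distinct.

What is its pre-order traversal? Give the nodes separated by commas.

The last element of post-order is the root; it splits in-order into left and right subtrees.
Root rye: left subtree has 0 nodes { }, right has 7 {tulip, hop, fir, cedar, ash, lime, teak}.
  Root fir: left subtree has 2 nodes {tulip, hop}, right has 4 {cedar, ash, lime, teak}.
    Root hop: left subtree has 1 node {tulip}, right has 0 { }.
    Root cedar: left subtree has 0 nodes { }, right has 3 {ash, lime, teak}.
      Root ash: left subtree has 0 nodes { }, right has 2 {lime, teak}.
        Root teak: left subtree has 1 node {lime}, right has 0 { }.

rye, fir, hop, tulip, cedar, ash, teak, lime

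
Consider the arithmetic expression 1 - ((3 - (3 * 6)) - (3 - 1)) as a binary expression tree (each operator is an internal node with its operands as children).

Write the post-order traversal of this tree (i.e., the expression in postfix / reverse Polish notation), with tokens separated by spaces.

Post-order on an expression tree gives postfix notation: for each operator, emit left operand, right operand, then the operator.

1 3 3 6 * - 3 1 - - -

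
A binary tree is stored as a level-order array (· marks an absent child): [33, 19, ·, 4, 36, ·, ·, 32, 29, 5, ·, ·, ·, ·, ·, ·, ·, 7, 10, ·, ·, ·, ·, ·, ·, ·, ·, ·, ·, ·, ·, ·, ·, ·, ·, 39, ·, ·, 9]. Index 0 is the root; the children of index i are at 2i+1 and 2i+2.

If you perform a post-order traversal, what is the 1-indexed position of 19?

Post-order visits the left subtree, then the right subtree, then the node.
At 33: go left to 19.
  At 19: go left to 4.
    At 4: go left to 32.
      32 is a leaf — visit 32.
    At 4: go right to 29.
      At 29: go left to 7.
        At 7: go left to 39.
          39 is a leaf — visit 39.
        At 7: no right child.
        Visit 7.
      At 29: go right to 10.
        At 10: no left child.
        At 10: go right to 9.
          9 is a leaf — visit 9.
        Visit 10.
      Visit 29.
    Visit 4.
  At 19: go right to 36.
    At 36: go left to 5.
      5 is a leaf — visit 5.
    At 36: no right child.
    Visit 36.
  Visit 19.
At 33: no right child.
Visit 33.
Full post-order sequence: 32, 39, 7, 9, 10, 29, 4, 5, 36, 19, 33.

10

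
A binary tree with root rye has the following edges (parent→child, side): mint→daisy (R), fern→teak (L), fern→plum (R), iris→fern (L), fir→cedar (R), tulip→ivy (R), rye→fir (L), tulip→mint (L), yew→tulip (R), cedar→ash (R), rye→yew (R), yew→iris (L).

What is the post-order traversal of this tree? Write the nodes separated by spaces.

ash cedar fir teak plum fern iris daisy mint ivy tulip yew rye

Post-order visits the left subtree, then the right subtree, then the node.
At rye: go left to fir.
  At fir: no left child.
  At fir: go right to cedar.
    At cedar: no left child.
    At cedar: go right to ash.
      ash is a leaf — visit ash.
    Visit cedar.
  Visit fir.
At rye: go right to yew.
  At yew: go left to iris.
    At iris: go left to fern.
      At fern: go left to teak.
        teak is a leaf — visit teak.
      At fern: go right to plum.
        plum is a leaf — visit plum.
      Visit fern.
    At iris: no right child.
    Visit iris.
  At yew: go right to tulip.
    At tulip: go left to mint.
      At mint: no left child.
      At mint: go right to daisy.
        daisy is a leaf — visit daisy.
      Visit mint.
    At tulip: go right to ivy.
      ivy is a leaf — visit ivy.
    Visit tulip.
  Visit yew.
Visit rye.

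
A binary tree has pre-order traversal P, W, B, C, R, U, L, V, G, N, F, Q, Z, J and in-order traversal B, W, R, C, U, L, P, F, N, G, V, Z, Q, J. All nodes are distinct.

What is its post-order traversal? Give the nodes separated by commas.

The first element of pre-order is the root; it splits in-order into left and right subtrees.
Root P: left subtree has 6 nodes {B, W, R, C, U, L}, right has 7 {F, N, G, V, Z, Q, J}.
  Root W: left subtree has 1 node {B}, right has 4 {R, C, U, L}.
    Root C: left subtree has 1 node {R}, right has 2 {U, L}.
      Root U: left subtree has 0 nodes { }, right has 1 {L}.
  Root V: left subtree has 3 nodes {F, N, G}, right has 3 {Z, Q, J}.
    Root G: left subtree has 2 nodes {F, N}, right has 0 { }.
      Root N: left subtree has 1 node {F}, right has 0 { }.
    Root Q: left subtree has 1 node {Z}, right has 1 {J}.

B, R, L, U, C, W, F, N, G, Z, J, Q, V, P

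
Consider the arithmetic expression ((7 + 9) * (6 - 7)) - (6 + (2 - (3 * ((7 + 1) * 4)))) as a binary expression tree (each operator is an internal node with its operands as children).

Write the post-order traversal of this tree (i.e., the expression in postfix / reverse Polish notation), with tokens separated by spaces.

Post-order on an expression tree gives postfix notation: for each operator, emit left operand, right operand, then the operator.

7 9 + 6 7 - * 6 2 3 7 1 + 4 * * - + -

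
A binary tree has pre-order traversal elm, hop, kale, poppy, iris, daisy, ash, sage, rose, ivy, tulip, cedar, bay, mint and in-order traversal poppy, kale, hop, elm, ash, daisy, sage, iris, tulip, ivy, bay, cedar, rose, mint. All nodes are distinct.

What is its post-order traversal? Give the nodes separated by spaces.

The first element of pre-order is the root; it splits in-order into left and right subtrees.
Root elm: left subtree has 3 nodes {poppy, kale, hop}, right has 10 {ash, daisy, sage, iris, tulip, ivy, bay, cedar, rose, mint}.
  Root hop: left subtree has 2 nodes {poppy, kale}, right has 0 { }.
    Root kale: left subtree has 1 node {poppy}, right has 0 { }.
  Root iris: left subtree has 3 nodes {ash, daisy, sage}, right has 6 {tulip, ivy, bay, cedar, rose, mint}.
    Root daisy: left subtree has 1 node {ash}, right has 1 {sage}.
    Root rose: left subtree has 4 nodes {tulip, ivy, bay, cedar}, right has 1 {mint}.
      Root ivy: left subtree has 1 node {tulip}, right has 2 {bay, cedar}.
        Root cedar: left subtree has 1 node {bay}, right has 0 { }.

poppy kale hop ash sage daisy tulip bay cedar ivy mint rose iris elm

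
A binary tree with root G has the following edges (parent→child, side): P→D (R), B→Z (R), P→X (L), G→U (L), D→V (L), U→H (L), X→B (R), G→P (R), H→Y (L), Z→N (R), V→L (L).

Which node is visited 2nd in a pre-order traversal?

Pre-order visits the node, then its left subtree, then its right subtree.
Visit G.
At G: go left to U.
  Visit U.
  At U: go left to H.
    Visit H.
    At H: go left to Y.
      Y is a leaf — visit Y.
    At H: no right child.
  At U: no right child.
At G: go right to P.
  Visit P.
  At P: go left to X.
    Visit X.
    At X: no left child.
    At X: go right to B.
      Visit B.
      At B: no left child.
      At B: go right to Z.
        Visit Z.
        At Z: no left child.
        At Z: go right to N.
          N is a leaf — visit N.
  At P: go right to D.
    Visit D.
    At D: go left to V.
      Visit V.
      At V: go left to L.
        L is a leaf — visit L.
      At V: no right child.
    At D: no right child.
Full pre-order sequence: G, U, H, Y, P, X, B, Z, N, D, V, L.

U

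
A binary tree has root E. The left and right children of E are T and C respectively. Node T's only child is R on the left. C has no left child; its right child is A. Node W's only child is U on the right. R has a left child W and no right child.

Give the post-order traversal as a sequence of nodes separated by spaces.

Post-order visits the left subtree, then the right subtree, then the node.
At E: go left to T.
  At T: go left to R.
    At R: go left to W.
      At W: no left child.
      At W: go right to U.
        U is a leaf — visit U.
      Visit W.
    At R: no right child.
    Visit R.
  At T: no right child.
  Visit T.
At E: go right to C.
  At C: no left child.
  At C: go right to A.
    A is a leaf — visit A.
  Visit C.
Visit E.

U W R T A C E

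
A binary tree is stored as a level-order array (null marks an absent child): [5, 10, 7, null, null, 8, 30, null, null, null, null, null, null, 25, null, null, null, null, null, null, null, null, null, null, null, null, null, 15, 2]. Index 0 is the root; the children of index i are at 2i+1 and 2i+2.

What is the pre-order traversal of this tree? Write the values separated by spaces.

Pre-order visits the node, then its left subtree, then its right subtree.
Visit 5.
At 5: go left to 10.
  10 is a leaf — visit 10.
At 5: go right to 7.
  Visit 7.
  At 7: go left to 8.
    8 is a leaf — visit 8.
  At 7: go right to 30.
    Visit 30.
    At 30: go left to 25.
      Visit 25.
      At 25: go left to 15.
        15 is a leaf — visit 15.
      At 25: go right to 2.
        2 is a leaf — visit 2.
    At 30: no right child.

5 10 7 8 30 25 15 2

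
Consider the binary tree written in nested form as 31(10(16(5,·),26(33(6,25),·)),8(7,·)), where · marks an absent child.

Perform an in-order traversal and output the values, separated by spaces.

In-order visits the left subtree, then the node, then the right subtree.
At 31: go left to 10.
  At 10: go left to 16.
    At 16: go left to 5.
      5 is a leaf — visit 5.
    Visit 16.
    At 16: no right child.
  Visit 10.
  At 10: go right to 26.
    At 26: go left to 33.
      At 33: go left to 6.
        6 is a leaf — visit 6.
      Visit 33.
      At 33: go right to 25.
        25 is a leaf — visit 25.
    Visit 26.
    At 26: no right child.
Visit 31.
At 31: go right to 8.
  At 8: go left to 7.
    7 is a leaf — visit 7.
  Visit 8.
  At 8: no right child.

5 16 10 6 33 25 26 31 7 8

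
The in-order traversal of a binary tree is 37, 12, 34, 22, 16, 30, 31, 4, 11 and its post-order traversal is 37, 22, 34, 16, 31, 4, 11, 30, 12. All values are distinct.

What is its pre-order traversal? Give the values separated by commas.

The last element of post-order is the root; it splits in-order into left and right subtrees.
Root 12: left subtree has 1 node {37}, right has 7 {34, 22, 16, 30, 31, 4, 11}.
  Root 30: left subtree has 3 nodes {34, 22, 16}, right has 3 {31, 4, 11}.
    Root 16: left subtree has 2 nodes {34, 22}, right has 0 { }.
      Root 34: left subtree has 0 nodes { }, right has 1 {22}.
    Root 11: left subtree has 2 nodes {31, 4}, right has 0 { }.
      Root 4: left subtree has 1 node {31}, right has 0 { }.

12, 37, 30, 16, 34, 22, 11, 4, 31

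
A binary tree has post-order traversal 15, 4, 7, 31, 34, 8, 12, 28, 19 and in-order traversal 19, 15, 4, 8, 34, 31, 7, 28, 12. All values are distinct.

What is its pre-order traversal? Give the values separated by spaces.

19 28 8 4 15 34 31 7 12

The last element of post-order is the root; it splits in-order into left and right subtrees.
Root 19: left subtree has 0 nodes { }, right has 8 {15, 4, 8, 34, 31, 7, 28, 12}.
  Root 28: left subtree has 6 nodes {15, 4, 8, 34, 31, 7}, right has 1 {12}.
    Root 8: left subtree has 2 nodes {15, 4}, right has 3 {34, 31, 7}.
      Root 4: left subtree has 1 node {15}, right has 0 { }.
      Root 34: left subtree has 0 nodes { }, right has 2 {31, 7}.
        Root 31: left subtree has 0 nodes { }, right has 1 {7}.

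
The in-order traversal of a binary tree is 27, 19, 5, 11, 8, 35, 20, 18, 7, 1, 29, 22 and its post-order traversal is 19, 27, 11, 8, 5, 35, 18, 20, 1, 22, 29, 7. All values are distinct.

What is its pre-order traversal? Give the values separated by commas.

7, 20, 35, 5, 27, 19, 8, 11, 18, 29, 1, 22

The last element of post-order is the root; it splits in-order into left and right subtrees.
Root 7: left subtree has 8 nodes {27, 19, 5, 11, 8, 35, 20, 18}, right has 3 {1, 29, 22}.
  Root 20: left subtree has 6 nodes {27, 19, 5, 11, 8, 35}, right has 1 {18}.
    Root 35: left subtree has 5 nodes {27, 19, 5, 11, 8}, right has 0 { }.
      Root 5: left subtree has 2 nodes {27, 19}, right has 2 {11, 8}.
        Root 27: left subtree has 0 nodes { }, right has 1 {19}.
        Root 8: left subtree has 1 node {11}, right has 0 { }.
  Root 29: left subtree has 1 node {1}, right has 1 {22}.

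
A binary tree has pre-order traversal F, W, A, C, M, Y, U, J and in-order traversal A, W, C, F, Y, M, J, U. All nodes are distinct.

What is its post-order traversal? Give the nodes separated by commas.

The first element of pre-order is the root; it splits in-order into left and right subtrees.
Root F: left subtree has 3 nodes {A, W, C}, right has 4 {Y, M, J, U}.
  Root W: left subtree has 1 node {A}, right has 1 {C}.
  Root M: left subtree has 1 node {Y}, right has 2 {J, U}.
    Root U: left subtree has 1 node {J}, right has 0 { }.

A, C, W, Y, J, U, M, F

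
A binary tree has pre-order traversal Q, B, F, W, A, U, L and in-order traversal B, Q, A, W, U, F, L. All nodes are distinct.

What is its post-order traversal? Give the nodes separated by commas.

B, A, U, W, L, F, Q

The first element of pre-order is the root; it splits in-order into left and right subtrees.
Root Q: left subtree has 1 node {B}, right has 5 {A, W, U, F, L}.
  Root F: left subtree has 3 nodes {A, W, U}, right has 1 {L}.
    Root W: left subtree has 1 node {A}, right has 1 {U}.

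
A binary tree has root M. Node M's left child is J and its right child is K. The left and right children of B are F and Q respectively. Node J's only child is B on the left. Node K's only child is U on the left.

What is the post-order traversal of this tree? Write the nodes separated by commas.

F, Q, B, J, U, K, M

Post-order visits the left subtree, then the right subtree, then the node.
At M: go left to J.
  At J: go left to B.
    At B: go left to F.
      F is a leaf — visit F.
    At B: go right to Q.
      Q is a leaf — visit Q.
    Visit B.
  At J: no right child.
  Visit J.
At M: go right to K.
  At K: go left to U.
    U is a leaf — visit U.
  At K: no right child.
  Visit K.
Visit M.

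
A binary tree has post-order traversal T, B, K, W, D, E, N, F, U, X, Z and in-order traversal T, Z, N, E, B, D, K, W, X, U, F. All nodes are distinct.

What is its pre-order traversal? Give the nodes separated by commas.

The last element of post-order is the root; it splits in-order into left and right subtrees.
Root Z: left subtree has 1 node {T}, right has 9 {N, E, B, D, K, W, X, U, F}.
  Root X: left subtree has 6 nodes {N, E, B, D, K, W}, right has 2 {U, F}.
    Root N: left subtree has 0 nodes { }, right has 5 {E, B, D, K, W}.
      Root E: left subtree has 0 nodes { }, right has 4 {B, D, K, W}.
        Root D: left subtree has 1 node {B}, right has 2 {K, W}.
          Root W: left subtree has 1 node {K}, right has 0 { }.
    Root U: left subtree has 0 nodes { }, right has 1 {F}.

Z, T, X, N, E, D, B, W, K, U, F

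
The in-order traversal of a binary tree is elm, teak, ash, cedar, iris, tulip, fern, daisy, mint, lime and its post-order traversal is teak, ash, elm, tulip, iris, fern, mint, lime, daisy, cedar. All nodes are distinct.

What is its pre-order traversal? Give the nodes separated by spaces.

The last element of post-order is the root; it splits in-order into left and right subtrees.
Root cedar: left subtree has 3 nodes {elm, teak, ash}, right has 6 {iris, tulip, fern, daisy, mint, lime}.
  Root elm: left subtree has 0 nodes { }, right has 2 {teak, ash}.
    Root ash: left subtree has 1 node {teak}, right has 0 { }.
  Root daisy: left subtree has 3 nodes {iris, tulip, fern}, right has 2 {mint, lime}.
    Root fern: left subtree has 2 nodes {iris, tulip}, right has 0 { }.
      Root iris: left subtree has 0 nodes { }, right has 1 {tulip}.
    Root lime: left subtree has 1 node {mint}, right has 0 { }.

cedar elm ash teak daisy fern iris tulip lime mint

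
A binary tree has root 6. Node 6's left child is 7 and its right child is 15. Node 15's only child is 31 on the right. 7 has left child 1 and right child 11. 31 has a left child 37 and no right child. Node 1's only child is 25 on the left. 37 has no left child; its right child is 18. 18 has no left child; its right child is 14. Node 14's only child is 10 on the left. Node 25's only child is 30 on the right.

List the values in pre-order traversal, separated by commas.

Pre-order visits the node, then its left subtree, then its right subtree.
Visit 6.
At 6: go left to 7.
  Visit 7.
  At 7: go left to 1.
    Visit 1.
    At 1: go left to 25.
      Visit 25.
      At 25: no left child.
      At 25: go right to 30.
        30 is a leaf — visit 30.
    At 1: no right child.
  At 7: go right to 11.
    11 is a leaf — visit 11.
At 6: go right to 15.
  Visit 15.
  At 15: no left child.
  At 15: go right to 31.
    Visit 31.
    At 31: go left to 37.
      Visit 37.
      At 37: no left child.
      At 37: go right to 18.
        Visit 18.
        At 18: no left child.
        At 18: go right to 14.
          Visit 14.
          At 14: go left to 10.
            10 is a leaf — visit 10.
          At 14: no right child.
    At 31: no right child.

6, 7, 1, 25, 30, 11, 15, 31, 37, 18, 14, 10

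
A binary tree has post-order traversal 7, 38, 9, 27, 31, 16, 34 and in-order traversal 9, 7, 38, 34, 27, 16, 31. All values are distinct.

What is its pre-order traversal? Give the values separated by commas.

The last element of post-order is the root; it splits in-order into left and right subtrees.
Root 34: left subtree has 3 nodes {9, 7, 38}, right has 3 {27, 16, 31}.
  Root 9: left subtree has 0 nodes { }, right has 2 {7, 38}.
    Root 38: left subtree has 1 node {7}, right has 0 { }.
  Root 16: left subtree has 1 node {27}, right has 1 {31}.

34, 9, 38, 7, 16, 27, 31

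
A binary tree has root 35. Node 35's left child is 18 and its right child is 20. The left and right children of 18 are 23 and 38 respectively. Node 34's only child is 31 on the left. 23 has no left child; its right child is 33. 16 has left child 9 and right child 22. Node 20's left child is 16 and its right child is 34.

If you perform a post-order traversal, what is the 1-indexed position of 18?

Post-order visits the left subtree, then the right subtree, then the node.
At 35: go left to 18.
  At 18: go left to 23.
    At 23: no left child.
    At 23: go right to 33.
      33 is a leaf — visit 33.
    Visit 23.
  At 18: go right to 38.
    38 is a leaf — visit 38.
  Visit 18.
At 35: go right to 20.
  At 20: go left to 16.
    At 16: go left to 9.
      9 is a leaf — visit 9.
    At 16: go right to 22.
      22 is a leaf — visit 22.
    Visit 16.
  At 20: go right to 34.
    At 34: go left to 31.
      31 is a leaf — visit 31.
    At 34: no right child.
    Visit 34.
  Visit 20.
Visit 35.
Full post-order sequence: 33, 23, 38, 18, 9, 22, 16, 31, 34, 20, 35.

4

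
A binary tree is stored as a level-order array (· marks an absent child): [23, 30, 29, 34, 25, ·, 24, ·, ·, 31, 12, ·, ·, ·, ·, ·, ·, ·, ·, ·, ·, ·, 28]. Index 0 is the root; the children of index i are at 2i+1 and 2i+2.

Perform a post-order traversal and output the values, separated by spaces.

34 31 28 12 25 30 24 29 23

Post-order visits the left subtree, then the right subtree, then the node.
At 23: go left to 30.
  At 30: go left to 34.
    34 is a leaf — visit 34.
  At 30: go right to 25.
    At 25: go left to 31.
      31 is a leaf — visit 31.
    At 25: go right to 12.
      At 12: no left child.
      At 12: go right to 28.
        28 is a leaf — visit 28.
      Visit 12.
    Visit 25.
  Visit 30.
At 23: go right to 29.
  At 29: no left child.
  At 29: go right to 24.
    24 is a leaf — visit 24.
  Visit 29.
Visit 23.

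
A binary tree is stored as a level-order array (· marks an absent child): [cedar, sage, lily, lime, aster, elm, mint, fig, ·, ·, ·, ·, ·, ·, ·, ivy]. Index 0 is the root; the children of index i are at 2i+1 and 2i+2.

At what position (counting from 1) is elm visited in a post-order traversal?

6

Post-order visits the left subtree, then the right subtree, then the node.
At cedar: go left to sage.
  At sage: go left to lime.
    At lime: go left to fig.
      At fig: go left to ivy.
        ivy is a leaf — visit ivy.
      At fig: no right child.
      Visit fig.
    At lime: no right child.
    Visit lime.
  At sage: go right to aster.
    aster is a leaf — visit aster.
  Visit sage.
At cedar: go right to lily.
  At lily: go left to elm.
    elm is a leaf — visit elm.
  At lily: go right to mint.
    mint is a leaf — visit mint.
  Visit lily.
Visit cedar.
Full post-order sequence: ivy, fig, lime, aster, sage, elm, mint, lily, cedar.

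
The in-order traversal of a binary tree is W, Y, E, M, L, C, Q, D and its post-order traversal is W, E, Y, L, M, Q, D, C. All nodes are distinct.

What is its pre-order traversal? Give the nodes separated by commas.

The last element of post-order is the root; it splits in-order into left and right subtrees.
Root C: left subtree has 5 nodes {W, Y, E, M, L}, right has 2 {Q, D}.
  Root M: left subtree has 3 nodes {W, Y, E}, right has 1 {L}.
    Root Y: left subtree has 1 node {W}, right has 1 {E}.
  Root D: left subtree has 1 node {Q}, right has 0 { }.

C, M, Y, W, E, L, D, Q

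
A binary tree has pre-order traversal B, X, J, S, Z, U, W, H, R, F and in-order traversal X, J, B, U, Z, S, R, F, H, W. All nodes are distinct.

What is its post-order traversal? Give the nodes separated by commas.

The first element of pre-order is the root; it splits in-order into left and right subtrees.
Root B: left subtree has 2 nodes {X, J}, right has 7 {U, Z, S, R, F, H, W}.
  Root X: left subtree has 0 nodes { }, right has 1 {J}.
  Root S: left subtree has 2 nodes {U, Z}, right has 4 {R, F, H, W}.
    Root Z: left subtree has 1 node {U}, right has 0 { }.
    Root W: left subtree has 3 nodes {R, F, H}, right has 0 { }.
      Root H: left subtree has 2 nodes {R, F}, right has 0 { }.
        Root R: left subtree has 0 nodes { }, right has 1 {F}.

J, X, U, Z, F, R, H, W, S, B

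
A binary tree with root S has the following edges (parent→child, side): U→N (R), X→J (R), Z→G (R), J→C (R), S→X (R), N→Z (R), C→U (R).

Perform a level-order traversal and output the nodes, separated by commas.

S, X, J, C, U, N, Z, G

Level-order visits nodes level by level from the root, left to right within each level.
Level 0: S
Level 1: X
Level 2: J
Level 3: C
Level 4: U
Level 5: N
Level 6: Z
Level 7: G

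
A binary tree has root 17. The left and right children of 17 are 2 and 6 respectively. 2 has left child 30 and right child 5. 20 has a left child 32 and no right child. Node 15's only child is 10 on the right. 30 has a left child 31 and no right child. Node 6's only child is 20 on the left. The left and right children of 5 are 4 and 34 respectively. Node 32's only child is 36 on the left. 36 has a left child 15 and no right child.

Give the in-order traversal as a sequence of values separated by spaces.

In-order visits the left subtree, then the node, then the right subtree.
At 17: go left to 2.
  At 2: go left to 30.
    At 30: go left to 31.
      31 is a leaf — visit 31.
    Visit 30.
    At 30: no right child.
  Visit 2.
  At 2: go right to 5.
    At 5: go left to 4.
      4 is a leaf — visit 4.
    Visit 5.
    At 5: go right to 34.
      34 is a leaf — visit 34.
Visit 17.
At 17: go right to 6.
  At 6: go left to 20.
    At 20: go left to 32.
      At 32: go left to 36.
        At 36: go left to 15.
          At 15: no left child.
          Visit 15.
          At 15: go right to 10.
            10 is a leaf — visit 10.
        Visit 36.
        At 36: no right child.
      Visit 32.
      At 32: no right child.
    Visit 20.
    At 20: no right child.
  Visit 6.
  At 6: no right child.

31 30 2 4 5 34 17 15 10 36 32 20 6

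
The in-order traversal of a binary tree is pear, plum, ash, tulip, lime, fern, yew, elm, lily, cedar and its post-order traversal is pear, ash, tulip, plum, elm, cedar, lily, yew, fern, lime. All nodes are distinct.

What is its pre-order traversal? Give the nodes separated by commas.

The last element of post-order is the root; it splits in-order into left and right subtrees.
Root lime: left subtree has 4 nodes {pear, plum, ash, tulip}, right has 5 {fern, yew, elm, lily, cedar}.
  Root plum: left subtree has 1 node {pear}, right has 2 {ash, tulip}.
    Root tulip: left subtree has 1 node {ash}, right has 0 { }.
  Root fern: left subtree has 0 nodes { }, right has 4 {yew, elm, lily, cedar}.
    Root yew: left subtree has 0 nodes { }, right has 3 {elm, lily, cedar}.
      Root lily: left subtree has 1 node {elm}, right has 1 {cedar}.

lime, plum, pear, tulip, ash, fern, yew, lily, elm, cedar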